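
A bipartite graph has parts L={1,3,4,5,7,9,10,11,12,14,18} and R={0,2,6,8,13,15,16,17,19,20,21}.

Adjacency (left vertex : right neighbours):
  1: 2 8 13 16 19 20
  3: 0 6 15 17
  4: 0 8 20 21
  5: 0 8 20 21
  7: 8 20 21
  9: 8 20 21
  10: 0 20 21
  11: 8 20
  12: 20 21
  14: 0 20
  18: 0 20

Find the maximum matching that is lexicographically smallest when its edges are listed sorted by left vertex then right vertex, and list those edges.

Lex-smallest maximum matching: {(1,2), (3,6), (4,0), (5,8), (7,20), (9,21)}

|M| = 6 (so the lex-smallest maximum matching has 6 edges)
process left vertices in ascending order; for each, take the smallest-labelled available neighbour that still permits 6 edges overall, or leave it unmatched if none does
lex-smallest matching: {1-2, 3-6, 4-0, 5-8, 7-20, 9-21}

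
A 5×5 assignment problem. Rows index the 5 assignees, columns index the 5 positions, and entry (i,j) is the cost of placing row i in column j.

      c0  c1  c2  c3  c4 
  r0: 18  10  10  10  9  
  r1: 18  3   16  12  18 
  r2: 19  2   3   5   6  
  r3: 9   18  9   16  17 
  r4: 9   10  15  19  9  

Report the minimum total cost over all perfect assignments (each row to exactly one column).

Minimum assignment cost: 34

optimal assignment: row0→col3 (cost 10), row1→col1 (cost 3), row2→col2 (cost 3), row3→col0 (cost 9), row4→col4 (cost 9)
total = 10 + 3 + 3 + 9 + 9 = 34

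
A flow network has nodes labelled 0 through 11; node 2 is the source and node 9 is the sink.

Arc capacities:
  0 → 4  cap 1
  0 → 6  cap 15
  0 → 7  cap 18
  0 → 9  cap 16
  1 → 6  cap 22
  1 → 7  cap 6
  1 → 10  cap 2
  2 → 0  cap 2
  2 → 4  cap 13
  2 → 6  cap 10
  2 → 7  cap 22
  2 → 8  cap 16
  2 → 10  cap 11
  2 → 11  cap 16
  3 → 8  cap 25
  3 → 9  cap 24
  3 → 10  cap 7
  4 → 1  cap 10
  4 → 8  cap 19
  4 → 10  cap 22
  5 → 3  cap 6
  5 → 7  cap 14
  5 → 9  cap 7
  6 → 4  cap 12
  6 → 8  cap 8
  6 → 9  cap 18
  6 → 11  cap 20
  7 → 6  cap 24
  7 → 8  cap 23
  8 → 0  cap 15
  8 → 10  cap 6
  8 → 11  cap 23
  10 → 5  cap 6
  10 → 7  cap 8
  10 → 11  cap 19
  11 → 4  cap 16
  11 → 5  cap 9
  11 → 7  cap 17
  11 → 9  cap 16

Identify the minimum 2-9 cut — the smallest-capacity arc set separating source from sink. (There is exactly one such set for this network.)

Min-cut arcs: {(0,9), (5,3), (5,9), (6,9), (11,9)} (total capacity 63)

augment #1: 2→0→9 push 2
augment #2: 2→6→9 push 10
augment #3: 2→11→9 push 16
augment #4: 2→7→6→9 push 8
augment #5: 2→8→0→9 push 14
augment #6: 2→10→5→9 push 6
augment #7: 2→8→11→5→9 push 1
augment #8: 2→8→11→5→3→9 push 1
augment #9: 2→10→11→5→3→9 push 5
max flow = 63; residual-reachable set from 2 gives S-side
cut edges (S→T): {(0,9), (5,3), (5,9), (6,9), (11,9)} total cap 63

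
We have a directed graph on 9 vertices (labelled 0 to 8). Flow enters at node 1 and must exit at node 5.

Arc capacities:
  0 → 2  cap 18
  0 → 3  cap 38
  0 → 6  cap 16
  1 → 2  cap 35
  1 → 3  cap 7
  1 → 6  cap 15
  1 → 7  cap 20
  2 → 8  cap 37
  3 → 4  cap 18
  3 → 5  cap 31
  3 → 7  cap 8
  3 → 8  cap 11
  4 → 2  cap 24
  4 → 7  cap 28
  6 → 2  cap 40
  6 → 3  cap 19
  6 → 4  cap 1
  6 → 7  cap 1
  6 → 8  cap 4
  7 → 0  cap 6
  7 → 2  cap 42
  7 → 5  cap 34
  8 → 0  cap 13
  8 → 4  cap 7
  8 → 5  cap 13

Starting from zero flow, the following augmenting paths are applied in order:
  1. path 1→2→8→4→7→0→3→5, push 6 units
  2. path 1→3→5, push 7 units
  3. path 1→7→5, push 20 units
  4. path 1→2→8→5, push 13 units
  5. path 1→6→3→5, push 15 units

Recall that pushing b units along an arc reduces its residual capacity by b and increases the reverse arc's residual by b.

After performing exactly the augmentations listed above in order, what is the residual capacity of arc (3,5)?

after path 1 (1→2→8→4→7→0→3→5, push 6): res(3,5)=25
after path 2 (1→3→5, push 7): res(3,5)=18
after path 3 (1→7→5, push 20): res(3,5)=18
after path 4 (1→2→8→5, push 13): res(3,5)=18
after path 5 (1→6→3→5, push 15): res(3,5)=3

Residual capacity of (3,5): 3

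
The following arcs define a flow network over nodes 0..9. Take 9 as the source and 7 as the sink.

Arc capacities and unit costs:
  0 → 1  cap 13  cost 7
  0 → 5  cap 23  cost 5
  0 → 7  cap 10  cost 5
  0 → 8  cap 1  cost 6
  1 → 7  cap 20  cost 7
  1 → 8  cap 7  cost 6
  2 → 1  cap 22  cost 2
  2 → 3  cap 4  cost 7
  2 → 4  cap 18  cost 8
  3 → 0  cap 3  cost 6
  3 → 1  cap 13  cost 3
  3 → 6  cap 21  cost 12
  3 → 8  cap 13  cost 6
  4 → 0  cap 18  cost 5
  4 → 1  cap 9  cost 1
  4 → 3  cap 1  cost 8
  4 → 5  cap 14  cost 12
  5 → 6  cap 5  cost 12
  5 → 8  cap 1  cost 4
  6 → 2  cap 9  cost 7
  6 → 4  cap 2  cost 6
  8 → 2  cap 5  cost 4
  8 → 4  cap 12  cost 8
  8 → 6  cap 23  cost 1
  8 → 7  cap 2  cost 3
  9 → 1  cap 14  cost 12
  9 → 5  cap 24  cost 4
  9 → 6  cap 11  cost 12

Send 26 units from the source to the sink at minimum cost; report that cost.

Minimum cost for 26 units: 605

shortest-cost path #1: 9→5→8→7 push 1 @ unit cost 11 (adds 11)
shortest-cost path #2: 9→1→7 push 14 @ unit cost 19 (adds 266)
shortest-cost path #3: 9→6→4→1→7 push 2 @ unit cost 26 (adds 52)
shortest-cost path #4: 9→6→2→1→7 push 4 @ unit cost 28 (adds 112)
shortest-cost path #5: 9→6→2→1→8→7 push 1 @ unit cost 30 (adds 30)
shortest-cost path #6: 9→6→2→1→4→0→7 push 2 @ unit cost 30 (adds 60)
shortest-cost path #7: 9→6→2→3→0→7 push 2 @ unit cost 37 (adds 74)
total cost = 605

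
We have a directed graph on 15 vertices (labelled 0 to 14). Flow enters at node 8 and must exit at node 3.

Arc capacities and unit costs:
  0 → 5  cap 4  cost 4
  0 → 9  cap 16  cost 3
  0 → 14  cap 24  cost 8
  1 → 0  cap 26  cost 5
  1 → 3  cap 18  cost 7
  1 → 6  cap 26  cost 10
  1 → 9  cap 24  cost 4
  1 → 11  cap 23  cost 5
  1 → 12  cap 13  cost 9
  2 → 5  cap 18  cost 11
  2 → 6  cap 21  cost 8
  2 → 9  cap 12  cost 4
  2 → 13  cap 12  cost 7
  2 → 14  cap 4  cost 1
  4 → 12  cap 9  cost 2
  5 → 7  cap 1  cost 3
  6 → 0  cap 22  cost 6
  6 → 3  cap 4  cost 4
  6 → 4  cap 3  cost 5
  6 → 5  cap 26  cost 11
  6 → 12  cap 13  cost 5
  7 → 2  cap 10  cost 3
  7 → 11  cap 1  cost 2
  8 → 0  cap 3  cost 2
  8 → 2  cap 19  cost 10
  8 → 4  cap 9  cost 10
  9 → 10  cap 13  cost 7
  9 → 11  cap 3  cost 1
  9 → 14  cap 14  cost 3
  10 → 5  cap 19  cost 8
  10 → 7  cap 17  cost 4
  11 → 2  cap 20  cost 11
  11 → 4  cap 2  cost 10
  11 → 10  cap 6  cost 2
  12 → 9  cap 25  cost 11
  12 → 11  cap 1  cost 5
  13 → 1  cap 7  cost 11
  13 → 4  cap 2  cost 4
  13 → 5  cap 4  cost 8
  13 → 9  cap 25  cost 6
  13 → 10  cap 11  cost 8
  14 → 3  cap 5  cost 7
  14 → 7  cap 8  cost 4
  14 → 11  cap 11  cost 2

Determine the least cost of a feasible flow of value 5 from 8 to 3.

shortest-cost path #1: 8→0→9→14→3 push 3 @ unit cost 15 (adds 45)
shortest-cost path #2: 8→2→14→3 push 2 @ unit cost 18 (adds 36)
total cost = 81

Minimum cost for 5 units: 81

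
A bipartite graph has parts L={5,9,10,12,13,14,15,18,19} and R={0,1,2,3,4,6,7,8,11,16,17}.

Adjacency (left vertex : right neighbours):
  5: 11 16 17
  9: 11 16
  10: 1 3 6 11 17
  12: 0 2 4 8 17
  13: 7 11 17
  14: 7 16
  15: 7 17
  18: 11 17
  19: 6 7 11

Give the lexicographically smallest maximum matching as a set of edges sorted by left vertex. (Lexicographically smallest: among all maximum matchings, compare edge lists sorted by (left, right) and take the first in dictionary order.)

|M| = 7 (so the lex-smallest maximum matching has 7 edges)
process left vertices in ascending order; for each, take the smallest-labelled available neighbour that still permits 7 edges overall, or leave it unmatched if none does
lex-smallest matching: {5-11, 9-16, 10-1, 12-0, 13-7, 15-17, 19-6}

Lex-smallest maximum matching: {(5,11), (9,16), (10,1), (12,0), (13,7), (15,17), (19,6)}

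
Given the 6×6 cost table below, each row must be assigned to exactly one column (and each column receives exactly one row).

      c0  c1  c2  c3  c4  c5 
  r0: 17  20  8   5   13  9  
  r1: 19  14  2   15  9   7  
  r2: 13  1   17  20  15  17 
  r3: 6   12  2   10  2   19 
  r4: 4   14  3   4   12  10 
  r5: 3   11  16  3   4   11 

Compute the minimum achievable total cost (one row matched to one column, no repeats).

Minimum assignment cost: 21

one of 3 optimal assignments: row0→col3 (cost 5), row1→col5 (cost 7), row2→col1 (cost 1), row3→col4 (cost 2), row4→col2 (cost 3), row5→col0 (cost 3)
total = 5 + 7 + 1 + 2 + 3 + 3 = 21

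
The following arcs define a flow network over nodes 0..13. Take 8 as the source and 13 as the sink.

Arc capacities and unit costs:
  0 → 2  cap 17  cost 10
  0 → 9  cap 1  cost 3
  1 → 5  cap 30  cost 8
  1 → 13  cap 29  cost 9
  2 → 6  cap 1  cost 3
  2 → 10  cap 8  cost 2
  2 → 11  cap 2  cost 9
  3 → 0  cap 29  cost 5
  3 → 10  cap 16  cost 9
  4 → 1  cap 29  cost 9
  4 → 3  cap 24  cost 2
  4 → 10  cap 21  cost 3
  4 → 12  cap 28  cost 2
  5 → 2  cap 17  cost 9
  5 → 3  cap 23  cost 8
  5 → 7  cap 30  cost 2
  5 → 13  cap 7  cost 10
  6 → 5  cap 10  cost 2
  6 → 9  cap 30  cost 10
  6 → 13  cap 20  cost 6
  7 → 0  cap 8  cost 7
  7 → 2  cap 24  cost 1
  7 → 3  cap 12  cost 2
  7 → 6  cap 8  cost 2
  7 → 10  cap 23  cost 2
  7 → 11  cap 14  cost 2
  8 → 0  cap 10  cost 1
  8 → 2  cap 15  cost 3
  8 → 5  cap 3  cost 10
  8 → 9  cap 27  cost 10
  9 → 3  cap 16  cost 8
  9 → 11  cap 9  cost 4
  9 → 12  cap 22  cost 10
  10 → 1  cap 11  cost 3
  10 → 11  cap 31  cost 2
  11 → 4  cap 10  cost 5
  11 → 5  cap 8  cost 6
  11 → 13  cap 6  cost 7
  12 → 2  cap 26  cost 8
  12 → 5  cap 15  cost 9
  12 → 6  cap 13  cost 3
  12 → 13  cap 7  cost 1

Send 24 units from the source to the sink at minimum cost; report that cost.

Minimum cost for 24 units: 447

shortest-cost path #1: 8→2→6→13 push 1 @ unit cost 12 (adds 12)
shortest-cost path #2: 8→2→10→11→13 push 6 @ unit cost 14 (adds 84)
shortest-cost path #3: 8→0→9→12→13 push 1 @ unit cost 15 (adds 15)
shortest-cost path #4: 8→2→10→11→4→12→13 push 2 @ unit cost 15 (adds 30)
shortest-cost path #5: 8→5→13 push 3 @ unit cost 20 (adds 60)
shortest-cost path #6: 8→2→11→4→12→13 push 2 @ unit cost 20 (adds 40)
shortest-cost path #7: 8→9→12→13 push 2 @ unit cost 21 (adds 42)
shortest-cost path #8: 8→9→12→4→11→10→1→13 push 4 @ unit cost 23 (adds 92)
shortest-cost path #9: 8→9→11→10→1→13 push 3 @ unit cost 24 (adds 72)
total cost = 447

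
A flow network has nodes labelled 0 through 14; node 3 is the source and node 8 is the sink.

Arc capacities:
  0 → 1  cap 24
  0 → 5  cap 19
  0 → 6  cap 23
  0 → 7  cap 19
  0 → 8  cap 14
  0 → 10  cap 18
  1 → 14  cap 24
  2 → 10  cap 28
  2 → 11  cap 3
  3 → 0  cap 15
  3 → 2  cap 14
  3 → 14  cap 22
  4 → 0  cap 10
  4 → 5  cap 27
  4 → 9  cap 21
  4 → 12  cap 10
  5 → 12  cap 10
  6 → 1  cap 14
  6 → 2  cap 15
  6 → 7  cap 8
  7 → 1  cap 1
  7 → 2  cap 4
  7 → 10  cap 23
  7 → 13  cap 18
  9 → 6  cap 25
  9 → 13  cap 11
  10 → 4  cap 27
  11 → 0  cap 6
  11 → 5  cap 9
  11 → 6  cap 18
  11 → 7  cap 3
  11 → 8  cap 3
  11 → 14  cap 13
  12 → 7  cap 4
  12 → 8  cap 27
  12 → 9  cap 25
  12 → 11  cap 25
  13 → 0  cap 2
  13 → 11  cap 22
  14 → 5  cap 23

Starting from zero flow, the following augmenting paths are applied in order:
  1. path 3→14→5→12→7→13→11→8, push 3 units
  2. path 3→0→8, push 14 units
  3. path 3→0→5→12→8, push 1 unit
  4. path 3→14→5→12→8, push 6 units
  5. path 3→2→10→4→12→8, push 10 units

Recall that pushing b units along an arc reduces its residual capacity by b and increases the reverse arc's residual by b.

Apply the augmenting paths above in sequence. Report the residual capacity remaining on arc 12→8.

after path 1 (3→14→5→12→7→13→11→8, push 3): res(12,8)=27
after path 2 (3→0→8, push 14): res(12,8)=27
after path 3 (3→0→5→12→8, push 1): res(12,8)=26
after path 4 (3→14→5→12→8, push 6): res(12,8)=20
after path 5 (3→2→10→4→12→8, push 10): res(12,8)=10

Residual capacity of (12,8): 10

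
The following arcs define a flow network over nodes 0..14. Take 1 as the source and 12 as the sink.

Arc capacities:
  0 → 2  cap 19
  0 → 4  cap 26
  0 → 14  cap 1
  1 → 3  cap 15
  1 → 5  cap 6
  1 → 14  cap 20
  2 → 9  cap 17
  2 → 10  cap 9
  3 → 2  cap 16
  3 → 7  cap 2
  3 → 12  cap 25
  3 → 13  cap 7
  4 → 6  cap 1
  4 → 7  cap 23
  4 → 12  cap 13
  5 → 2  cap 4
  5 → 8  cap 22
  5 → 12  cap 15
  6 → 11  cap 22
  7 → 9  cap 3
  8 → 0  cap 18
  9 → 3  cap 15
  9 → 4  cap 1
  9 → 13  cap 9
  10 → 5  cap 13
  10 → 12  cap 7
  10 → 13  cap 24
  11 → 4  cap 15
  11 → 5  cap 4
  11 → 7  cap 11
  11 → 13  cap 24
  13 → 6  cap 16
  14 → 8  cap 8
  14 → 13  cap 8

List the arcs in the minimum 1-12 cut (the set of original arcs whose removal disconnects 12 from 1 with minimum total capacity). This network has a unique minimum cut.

Min-cut arcs: {(1,3), (1,5), (14,8), (14,13)} (total capacity 37)

augment #1: 1→3→12 push 15
augment #2: 1→5→12 push 6
augment #3: 1→14→8→0→4→12 push 8
augment #4: 1→14→13→6→11→4→12 push 5
augment #5: 1→14→13→6→11→5→12 push 3
max flow = 37; residual-reachable set from 1 gives S-side
cut edges (S→T): {(1,3), (1,5), (14,8), (14,13)} total cap 37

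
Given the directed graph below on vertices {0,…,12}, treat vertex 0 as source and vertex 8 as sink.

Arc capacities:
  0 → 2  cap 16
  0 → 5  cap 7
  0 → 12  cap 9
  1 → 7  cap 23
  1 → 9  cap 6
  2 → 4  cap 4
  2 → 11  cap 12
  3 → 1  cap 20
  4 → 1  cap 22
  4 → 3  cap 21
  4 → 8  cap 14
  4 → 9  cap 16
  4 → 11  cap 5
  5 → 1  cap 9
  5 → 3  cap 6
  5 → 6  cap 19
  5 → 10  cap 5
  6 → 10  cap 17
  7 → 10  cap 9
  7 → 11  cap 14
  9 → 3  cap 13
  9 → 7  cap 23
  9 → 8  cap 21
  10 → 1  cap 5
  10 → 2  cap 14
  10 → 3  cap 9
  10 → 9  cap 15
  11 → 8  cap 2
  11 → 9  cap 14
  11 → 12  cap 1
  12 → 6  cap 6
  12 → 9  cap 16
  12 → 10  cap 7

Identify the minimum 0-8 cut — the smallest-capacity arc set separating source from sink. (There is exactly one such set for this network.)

Min-cut arcs: {(2,4), (9,8), (11,8)} (total capacity 27)

augment #1: 0→2→4→8 push 4
augment #2: 0→2→11→8 push 2
augment #3: 0→12→9→8 push 9
augment #4: 0→2→11→9→8 push 10
augment #5: 0→5→1→9→8 push 2
max flow = 27; residual-reachable set from 0 gives S-side
cut edges (S→T): {(2,4), (9,8), (11,8)} total cap 27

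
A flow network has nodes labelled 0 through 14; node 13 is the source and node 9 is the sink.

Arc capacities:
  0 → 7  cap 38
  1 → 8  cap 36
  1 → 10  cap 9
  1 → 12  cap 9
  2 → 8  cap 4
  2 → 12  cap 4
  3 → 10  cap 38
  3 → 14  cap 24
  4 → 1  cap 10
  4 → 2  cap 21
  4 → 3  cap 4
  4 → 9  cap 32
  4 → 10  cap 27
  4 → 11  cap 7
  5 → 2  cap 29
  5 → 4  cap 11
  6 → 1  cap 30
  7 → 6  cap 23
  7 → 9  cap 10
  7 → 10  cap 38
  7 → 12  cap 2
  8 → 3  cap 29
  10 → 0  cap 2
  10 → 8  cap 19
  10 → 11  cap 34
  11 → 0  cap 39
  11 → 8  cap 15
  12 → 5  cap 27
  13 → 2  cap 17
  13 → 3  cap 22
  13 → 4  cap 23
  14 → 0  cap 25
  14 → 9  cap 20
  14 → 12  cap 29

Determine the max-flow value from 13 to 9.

Maximum flow value: 53

augment #1: 13→4→9 bottleneck 23, total now 23
augment #2: 13→3→14→9 bottleneck 20, total now 43
augment #3: 13→2→12→5→4→9 bottleneck 4, total now 47
augment #4: 13→3→10→0→7→9 bottleneck 2, total now 49
augment #5: 13→2→8→3→14→0→7→9 bottleneck 4, total now 53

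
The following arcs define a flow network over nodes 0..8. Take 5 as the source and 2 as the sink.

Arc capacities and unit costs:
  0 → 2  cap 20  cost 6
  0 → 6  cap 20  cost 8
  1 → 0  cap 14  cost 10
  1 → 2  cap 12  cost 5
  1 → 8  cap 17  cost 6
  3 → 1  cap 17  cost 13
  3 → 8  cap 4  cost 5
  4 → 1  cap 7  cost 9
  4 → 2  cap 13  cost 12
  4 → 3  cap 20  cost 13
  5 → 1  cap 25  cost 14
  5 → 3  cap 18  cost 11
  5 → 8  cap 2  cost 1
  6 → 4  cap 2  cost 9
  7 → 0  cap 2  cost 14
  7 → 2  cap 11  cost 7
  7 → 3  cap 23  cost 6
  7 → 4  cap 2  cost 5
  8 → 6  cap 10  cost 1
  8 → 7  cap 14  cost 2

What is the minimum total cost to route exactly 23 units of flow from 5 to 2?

shortest-cost path #1: 5→8→7→2 push 2 @ unit cost 10 (adds 20)
shortest-cost path #2: 5→1→2 push 12 @ unit cost 19 (adds 228)
shortest-cost path #3: 5→3→8→7→2 push 4 @ unit cost 25 (adds 100)
shortest-cost path #4: 5→1→8→7→2 push 5 @ unit cost 29 (adds 145)
total cost = 493

Minimum cost for 23 units: 493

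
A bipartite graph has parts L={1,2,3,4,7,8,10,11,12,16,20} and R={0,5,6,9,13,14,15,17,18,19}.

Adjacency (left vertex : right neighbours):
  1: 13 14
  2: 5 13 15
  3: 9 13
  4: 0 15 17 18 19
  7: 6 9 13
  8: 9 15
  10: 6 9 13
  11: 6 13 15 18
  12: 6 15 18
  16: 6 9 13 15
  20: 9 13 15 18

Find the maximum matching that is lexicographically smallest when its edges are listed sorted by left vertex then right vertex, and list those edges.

|M| = 8 (so the lex-smallest maximum matching has 8 edges)
process left vertices in ascending order; for each, take the smallest-labelled available neighbour that still permits 8 edges overall, or leave it unmatched if none does
lex-smallest matching: {1-14, 2-5, 3-9, 4-0, 7-6, 8-15, 10-13, 11-18}

Lex-smallest maximum matching: {(1,14), (2,5), (3,9), (4,0), (7,6), (8,15), (10,13), (11,18)}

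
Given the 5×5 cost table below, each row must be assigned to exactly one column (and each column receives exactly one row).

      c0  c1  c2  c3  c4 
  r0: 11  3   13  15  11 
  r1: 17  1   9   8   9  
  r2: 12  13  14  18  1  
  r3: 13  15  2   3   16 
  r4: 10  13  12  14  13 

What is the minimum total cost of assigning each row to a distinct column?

Minimum assignment cost: 24

optimal assignment: row0→col1 (cost 3), row1→col3 (cost 8), row2→col4 (cost 1), row3→col2 (cost 2), row4→col0 (cost 10)
total = 3 + 8 + 1 + 2 + 10 = 24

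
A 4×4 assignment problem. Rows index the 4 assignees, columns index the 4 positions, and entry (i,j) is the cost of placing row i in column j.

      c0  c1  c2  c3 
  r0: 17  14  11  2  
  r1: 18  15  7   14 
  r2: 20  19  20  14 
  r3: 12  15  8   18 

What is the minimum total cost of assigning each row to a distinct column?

optimal assignment: row0→col3 (cost 2), row1→col2 (cost 7), row2→col1 (cost 19), row3→col0 (cost 12)
total = 2 + 7 + 19 + 12 = 40

Minimum assignment cost: 40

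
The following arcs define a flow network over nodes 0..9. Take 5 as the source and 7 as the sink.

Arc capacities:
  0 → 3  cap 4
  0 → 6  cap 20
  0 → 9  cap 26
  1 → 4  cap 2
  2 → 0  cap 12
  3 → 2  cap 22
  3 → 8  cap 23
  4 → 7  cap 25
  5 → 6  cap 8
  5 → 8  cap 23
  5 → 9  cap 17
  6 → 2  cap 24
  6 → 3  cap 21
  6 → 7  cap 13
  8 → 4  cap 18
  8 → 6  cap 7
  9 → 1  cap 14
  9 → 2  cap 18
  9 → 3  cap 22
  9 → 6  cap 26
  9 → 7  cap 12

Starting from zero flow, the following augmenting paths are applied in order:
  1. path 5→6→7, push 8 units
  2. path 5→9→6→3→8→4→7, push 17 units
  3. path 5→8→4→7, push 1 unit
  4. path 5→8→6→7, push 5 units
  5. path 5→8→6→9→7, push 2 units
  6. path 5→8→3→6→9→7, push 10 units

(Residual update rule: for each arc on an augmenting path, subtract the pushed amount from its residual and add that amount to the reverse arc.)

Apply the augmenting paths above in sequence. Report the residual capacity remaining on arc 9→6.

Residual capacity of (9,6): 21

after path 1 (5→6→7, push 8): res(9,6)=26
after path 2 (5→9→6→3→8→4→7, push 17): res(9,6)=9
after path 3 (5→8→4→7, push 1): res(9,6)=9
after path 4 (5→8→6→7, push 5): res(9,6)=9
after path 5 (5→8→6→9→7, push 2): res(9,6)=11
after path 6 (5→8→3→6→9→7, push 10): res(9,6)=21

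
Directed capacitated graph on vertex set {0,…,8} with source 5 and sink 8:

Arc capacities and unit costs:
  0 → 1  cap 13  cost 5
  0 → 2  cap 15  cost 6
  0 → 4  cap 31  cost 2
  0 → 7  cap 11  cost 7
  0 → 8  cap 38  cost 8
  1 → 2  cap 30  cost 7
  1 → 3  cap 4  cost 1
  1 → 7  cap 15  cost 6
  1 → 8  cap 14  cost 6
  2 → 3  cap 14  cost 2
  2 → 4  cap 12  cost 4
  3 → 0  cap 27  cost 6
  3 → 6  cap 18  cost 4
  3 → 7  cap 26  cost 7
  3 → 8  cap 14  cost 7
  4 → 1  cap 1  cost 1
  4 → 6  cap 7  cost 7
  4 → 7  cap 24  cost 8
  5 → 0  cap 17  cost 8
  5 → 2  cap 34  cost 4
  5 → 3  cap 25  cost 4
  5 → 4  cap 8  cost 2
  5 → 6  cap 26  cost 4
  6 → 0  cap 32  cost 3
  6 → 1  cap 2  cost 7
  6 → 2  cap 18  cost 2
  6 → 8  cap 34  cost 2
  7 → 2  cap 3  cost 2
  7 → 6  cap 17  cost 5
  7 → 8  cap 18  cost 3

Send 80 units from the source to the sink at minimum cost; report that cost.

shortest-cost path #1: 5→6→8 push 26 @ unit cost 6 (adds 156)
shortest-cost path #2: 5→4→1→8 push 1 @ unit cost 9 (adds 9)
shortest-cost path #3: 5→3→6→8 push 8 @ unit cost 10 (adds 80)
shortest-cost path #4: 5→3→8 push 14 @ unit cost 11 (adds 154)
shortest-cost path #5: 5→4→7→8 push 7 @ unit cost 13 (adds 91)
shortest-cost path #6: 5→3→7→8 push 3 @ unit cost 14 (adds 42)
shortest-cost path #7: 5→0→8 push 17 @ unit cost 16 (adds 272)
shortest-cost path #8: 5→2→3→7→8 push 4 @ unit cost 16 (adds 64)
total cost = 868

Minimum cost for 80 units: 868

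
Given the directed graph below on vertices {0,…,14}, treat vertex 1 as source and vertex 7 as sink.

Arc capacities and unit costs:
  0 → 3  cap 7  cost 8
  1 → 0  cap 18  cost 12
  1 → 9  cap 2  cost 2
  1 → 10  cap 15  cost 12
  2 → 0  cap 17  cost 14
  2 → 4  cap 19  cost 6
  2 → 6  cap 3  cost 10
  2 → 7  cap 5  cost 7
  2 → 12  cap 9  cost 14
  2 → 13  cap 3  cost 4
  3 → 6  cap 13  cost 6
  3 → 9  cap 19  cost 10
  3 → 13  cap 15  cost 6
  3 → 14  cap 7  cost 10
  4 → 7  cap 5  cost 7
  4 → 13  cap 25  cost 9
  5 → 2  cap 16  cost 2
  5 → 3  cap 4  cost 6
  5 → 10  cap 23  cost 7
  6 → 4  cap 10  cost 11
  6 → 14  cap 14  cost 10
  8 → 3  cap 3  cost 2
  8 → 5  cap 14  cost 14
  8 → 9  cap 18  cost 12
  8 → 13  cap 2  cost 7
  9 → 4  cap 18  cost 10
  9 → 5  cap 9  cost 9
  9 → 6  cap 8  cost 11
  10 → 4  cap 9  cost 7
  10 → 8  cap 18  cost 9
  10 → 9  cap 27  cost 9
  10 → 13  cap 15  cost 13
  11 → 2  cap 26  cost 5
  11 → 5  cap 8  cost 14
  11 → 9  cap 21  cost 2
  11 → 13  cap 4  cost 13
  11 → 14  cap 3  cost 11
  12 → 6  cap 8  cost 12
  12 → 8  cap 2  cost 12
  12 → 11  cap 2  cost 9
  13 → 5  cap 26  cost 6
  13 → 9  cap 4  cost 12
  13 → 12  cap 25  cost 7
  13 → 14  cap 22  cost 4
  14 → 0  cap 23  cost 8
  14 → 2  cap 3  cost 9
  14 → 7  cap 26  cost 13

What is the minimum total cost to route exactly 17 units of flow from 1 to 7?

shortest-cost path #1: 1→9→4→7 push 2 @ unit cost 19 (adds 38)
shortest-cost path #2: 1→10→4→7 push 3 @ unit cost 26 (adds 78)
shortest-cost path #3: 1→10→4→9→5→2→7 push 2 @ unit cost 27 (adds 54)
shortest-cost path #4: 1→10→9→5→2→7 push 3 @ unit cost 39 (adds 117)
shortest-cost path #5: 1→10→13→14→7 push 7 @ unit cost 42 (adds 294)
total cost = 581

Minimum cost for 17 units: 581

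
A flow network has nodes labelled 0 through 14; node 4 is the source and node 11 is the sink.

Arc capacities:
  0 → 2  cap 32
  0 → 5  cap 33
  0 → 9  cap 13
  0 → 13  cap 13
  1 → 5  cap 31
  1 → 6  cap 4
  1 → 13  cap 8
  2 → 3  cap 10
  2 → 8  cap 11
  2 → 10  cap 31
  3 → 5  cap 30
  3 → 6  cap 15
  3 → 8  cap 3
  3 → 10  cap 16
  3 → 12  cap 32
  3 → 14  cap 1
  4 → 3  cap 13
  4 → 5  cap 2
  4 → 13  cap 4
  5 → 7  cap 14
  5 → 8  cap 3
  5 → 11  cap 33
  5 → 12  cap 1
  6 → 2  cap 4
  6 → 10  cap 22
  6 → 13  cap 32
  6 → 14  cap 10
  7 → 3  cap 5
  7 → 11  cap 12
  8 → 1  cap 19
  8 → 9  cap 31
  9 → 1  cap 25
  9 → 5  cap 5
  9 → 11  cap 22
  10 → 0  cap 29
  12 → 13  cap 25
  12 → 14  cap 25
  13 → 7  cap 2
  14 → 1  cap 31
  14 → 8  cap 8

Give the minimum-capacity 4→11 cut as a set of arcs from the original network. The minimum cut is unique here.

Min-cut arcs: {(4,3), (4,5), (13,7)} (total capacity 17)

augment #1: 4→5→11 push 2
augment #2: 4→3→5→11 push 13
augment #3: 4→13→7→11 push 2
max flow = 17; residual-reachable set from 4 gives S-side
cut edges (S→T): {(4,3), (4,5), (13,7)} total cap 17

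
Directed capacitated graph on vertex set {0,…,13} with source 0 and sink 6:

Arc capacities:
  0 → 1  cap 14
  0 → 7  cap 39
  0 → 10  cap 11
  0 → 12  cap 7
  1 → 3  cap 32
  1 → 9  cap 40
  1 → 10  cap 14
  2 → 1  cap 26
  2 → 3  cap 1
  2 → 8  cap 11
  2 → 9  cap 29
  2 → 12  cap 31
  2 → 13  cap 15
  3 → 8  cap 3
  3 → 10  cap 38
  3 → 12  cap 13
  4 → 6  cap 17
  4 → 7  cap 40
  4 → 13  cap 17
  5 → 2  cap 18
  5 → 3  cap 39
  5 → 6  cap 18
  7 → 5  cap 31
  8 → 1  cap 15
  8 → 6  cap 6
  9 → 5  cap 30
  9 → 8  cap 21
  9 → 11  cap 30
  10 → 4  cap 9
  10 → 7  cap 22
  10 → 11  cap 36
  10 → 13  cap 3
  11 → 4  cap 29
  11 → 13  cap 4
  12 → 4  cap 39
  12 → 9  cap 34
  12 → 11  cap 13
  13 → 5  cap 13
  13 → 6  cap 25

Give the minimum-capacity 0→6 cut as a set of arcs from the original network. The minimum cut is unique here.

augment #1: 0→7→5→6 push 18
augment #2: 0→10→4→6 push 9
augment #3: 0→10→13→6 push 2
augment #4: 0→12→4→6 push 7
augment #5: 0→1→3→8→6 push 3
augment #6: 0→1→9→8→6 push 3
augment #7: 0→1→10→13→6 push 1
augment #8: 0→1→3→12→4→6 push 1
augment #9: 0→1→9→11→13→6 push 4
augment #10: 0→7→5→2→13→6 push 13
augment #11: 0→1→3→12→4→13→6 push 2
max flow = 63; residual-reachable set from 0 gives S-side
cut edges (S→T): {(0,1), (0,10), (0,12), (7,5)} total cap 63

Min-cut arcs: {(0,1), (0,10), (0,12), (7,5)} (total capacity 63)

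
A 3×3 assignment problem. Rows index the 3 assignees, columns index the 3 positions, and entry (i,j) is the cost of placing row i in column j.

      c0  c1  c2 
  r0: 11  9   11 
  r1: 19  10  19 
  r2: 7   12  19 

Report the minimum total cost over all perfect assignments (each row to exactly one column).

Minimum assignment cost: 28

optimal assignment: row0→col2 (cost 11), row1→col1 (cost 10), row2→col0 (cost 7)
total = 11 + 10 + 7 = 28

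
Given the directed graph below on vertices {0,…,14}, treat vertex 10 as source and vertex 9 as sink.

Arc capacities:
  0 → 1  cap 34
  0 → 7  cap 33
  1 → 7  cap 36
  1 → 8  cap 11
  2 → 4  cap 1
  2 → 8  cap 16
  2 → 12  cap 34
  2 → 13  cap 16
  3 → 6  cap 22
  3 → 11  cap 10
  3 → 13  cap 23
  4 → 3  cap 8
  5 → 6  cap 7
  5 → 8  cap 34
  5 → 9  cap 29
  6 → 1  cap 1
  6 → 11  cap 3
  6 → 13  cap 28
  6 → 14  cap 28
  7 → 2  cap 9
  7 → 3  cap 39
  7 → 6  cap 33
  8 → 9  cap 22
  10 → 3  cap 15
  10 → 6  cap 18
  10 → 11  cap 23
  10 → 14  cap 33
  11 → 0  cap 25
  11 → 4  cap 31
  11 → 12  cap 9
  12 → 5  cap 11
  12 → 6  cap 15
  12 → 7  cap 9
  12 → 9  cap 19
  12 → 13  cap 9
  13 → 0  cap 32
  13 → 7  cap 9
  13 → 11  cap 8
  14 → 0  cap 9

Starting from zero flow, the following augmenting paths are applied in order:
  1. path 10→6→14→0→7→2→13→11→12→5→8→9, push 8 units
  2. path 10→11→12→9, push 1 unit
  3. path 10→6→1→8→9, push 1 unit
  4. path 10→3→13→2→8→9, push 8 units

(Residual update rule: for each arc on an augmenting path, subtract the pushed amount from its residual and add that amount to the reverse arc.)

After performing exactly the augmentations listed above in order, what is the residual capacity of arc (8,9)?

after path 1 (10→6→14→0→7→2→13→11→12→5→8→9, push 8): res(8,9)=14
after path 2 (10→11→12→9, push 1): res(8,9)=14
after path 3 (10→6→1→8→9, push 1): res(8,9)=13
after path 4 (10→3→13→2→8→9, push 8): res(8,9)=5

Residual capacity of (8,9): 5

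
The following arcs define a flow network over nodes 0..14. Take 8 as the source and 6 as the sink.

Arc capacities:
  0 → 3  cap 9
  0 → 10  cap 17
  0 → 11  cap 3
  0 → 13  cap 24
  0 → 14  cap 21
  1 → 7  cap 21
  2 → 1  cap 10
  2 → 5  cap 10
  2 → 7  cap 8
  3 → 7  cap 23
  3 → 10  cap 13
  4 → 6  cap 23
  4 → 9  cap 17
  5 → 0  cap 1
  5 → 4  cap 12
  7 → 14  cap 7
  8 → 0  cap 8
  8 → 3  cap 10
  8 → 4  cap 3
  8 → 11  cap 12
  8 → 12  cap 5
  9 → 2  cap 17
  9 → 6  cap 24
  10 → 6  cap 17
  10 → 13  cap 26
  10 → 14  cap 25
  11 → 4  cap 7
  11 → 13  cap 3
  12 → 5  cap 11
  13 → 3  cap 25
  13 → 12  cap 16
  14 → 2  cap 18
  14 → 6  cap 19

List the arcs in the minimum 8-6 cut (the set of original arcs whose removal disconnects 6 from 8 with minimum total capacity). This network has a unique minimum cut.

Min-cut arcs: {(8,0), (8,3), (8,4), (8,12), (11,4), (11,13)} (total capacity 36)

augment #1: 8→4→6 push 3
augment #2: 8→0→10→6 push 8
augment #3: 8→3→10→6 push 9
augment #4: 8→11→4→6 push 7
augment #5: 8→3→7→14→6 push 1
augment #6: 8→12→5→4→6 push 5
augment #7: 8→11→13→3→7→14→6 push 3
max flow = 36; residual-reachable set from 8 gives S-side
cut edges (S→T): {(8,0), (8,3), (8,4), (8,12), (11,4), (11,13)} total cap 36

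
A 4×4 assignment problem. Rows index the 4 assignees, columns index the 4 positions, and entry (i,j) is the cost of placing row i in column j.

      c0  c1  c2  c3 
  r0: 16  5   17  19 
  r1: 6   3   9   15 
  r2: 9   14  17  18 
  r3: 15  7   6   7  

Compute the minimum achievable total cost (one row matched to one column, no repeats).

optimal assignment: row0→col1 (cost 5), row1→col2 (cost 9), row2→col0 (cost 9), row3→col3 (cost 7)
total = 5 + 9 + 9 + 7 = 30

Minimum assignment cost: 30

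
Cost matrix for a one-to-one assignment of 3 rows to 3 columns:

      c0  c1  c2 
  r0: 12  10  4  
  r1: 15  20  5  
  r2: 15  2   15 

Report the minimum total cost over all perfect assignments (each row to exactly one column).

Minimum assignment cost: 19

optimal assignment: row0→col0 (cost 12), row1→col2 (cost 5), row2→col1 (cost 2)
total = 12 + 5 + 2 = 19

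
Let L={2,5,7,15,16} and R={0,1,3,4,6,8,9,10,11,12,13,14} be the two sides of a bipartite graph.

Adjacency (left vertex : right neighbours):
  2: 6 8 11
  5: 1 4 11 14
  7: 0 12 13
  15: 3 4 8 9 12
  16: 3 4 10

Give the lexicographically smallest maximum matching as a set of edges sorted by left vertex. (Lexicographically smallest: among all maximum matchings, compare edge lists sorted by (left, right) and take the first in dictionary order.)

|M| = 5 (so the lex-smallest maximum matching has 5 edges)
process left vertices in ascending order; for each, take the smallest-labelled available neighbour that still permits 5 edges overall, or leave it unmatched if none does
lex-smallest matching: {2-6, 5-1, 7-0, 15-3, 16-4}

Lex-smallest maximum matching: {(2,6), (5,1), (7,0), (15,3), (16,4)}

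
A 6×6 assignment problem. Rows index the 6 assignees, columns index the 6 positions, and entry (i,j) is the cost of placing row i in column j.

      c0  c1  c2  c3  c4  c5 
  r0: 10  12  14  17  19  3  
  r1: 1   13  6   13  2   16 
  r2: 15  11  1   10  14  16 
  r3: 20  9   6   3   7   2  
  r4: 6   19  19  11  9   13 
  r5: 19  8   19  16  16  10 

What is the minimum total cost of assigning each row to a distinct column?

Minimum assignment cost: 23

optimal assignment: row0→col5 (cost 3), row1→col4 (cost 2), row2→col2 (cost 1), row3→col3 (cost 3), row4→col0 (cost 6), row5→col1 (cost 8)
total = 3 + 2 + 1 + 3 + 6 + 8 = 23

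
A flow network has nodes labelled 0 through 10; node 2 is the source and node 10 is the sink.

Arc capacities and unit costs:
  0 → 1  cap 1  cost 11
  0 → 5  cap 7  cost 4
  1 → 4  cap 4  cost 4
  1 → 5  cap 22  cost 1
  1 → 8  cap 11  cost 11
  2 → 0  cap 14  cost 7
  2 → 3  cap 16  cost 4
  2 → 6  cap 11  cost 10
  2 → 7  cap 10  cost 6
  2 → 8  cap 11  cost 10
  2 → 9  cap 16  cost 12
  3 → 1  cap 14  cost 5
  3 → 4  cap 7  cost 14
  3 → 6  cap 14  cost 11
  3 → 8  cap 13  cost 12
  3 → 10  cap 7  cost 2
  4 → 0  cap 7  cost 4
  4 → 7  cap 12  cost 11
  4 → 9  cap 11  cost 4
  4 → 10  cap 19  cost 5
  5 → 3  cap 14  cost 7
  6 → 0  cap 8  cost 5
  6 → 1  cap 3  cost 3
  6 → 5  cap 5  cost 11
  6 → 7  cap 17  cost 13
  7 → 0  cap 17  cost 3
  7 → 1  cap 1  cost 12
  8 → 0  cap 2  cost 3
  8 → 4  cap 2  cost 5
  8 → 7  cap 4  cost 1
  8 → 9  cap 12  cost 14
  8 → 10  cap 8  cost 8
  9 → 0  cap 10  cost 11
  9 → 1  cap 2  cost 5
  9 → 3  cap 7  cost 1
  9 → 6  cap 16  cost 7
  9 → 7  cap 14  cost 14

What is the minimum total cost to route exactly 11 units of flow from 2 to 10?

Minimum cost for 11 units: 114

shortest-cost path #1: 2→3→10 push 7 @ unit cost 6 (adds 42)
shortest-cost path #2: 2→8→10 push 4 @ unit cost 18 (adds 72)
total cost = 114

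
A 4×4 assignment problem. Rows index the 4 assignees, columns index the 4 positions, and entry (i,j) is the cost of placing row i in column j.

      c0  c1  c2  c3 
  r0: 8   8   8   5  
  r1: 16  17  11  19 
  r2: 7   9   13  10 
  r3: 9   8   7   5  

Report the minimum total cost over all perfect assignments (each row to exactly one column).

one of 2 optimal assignments: row0→col1 (cost 8), row1→col2 (cost 11), row2→col0 (cost 7), row3→col3 (cost 5)
total = 8 + 11 + 7 + 5 = 31

Minimum assignment cost: 31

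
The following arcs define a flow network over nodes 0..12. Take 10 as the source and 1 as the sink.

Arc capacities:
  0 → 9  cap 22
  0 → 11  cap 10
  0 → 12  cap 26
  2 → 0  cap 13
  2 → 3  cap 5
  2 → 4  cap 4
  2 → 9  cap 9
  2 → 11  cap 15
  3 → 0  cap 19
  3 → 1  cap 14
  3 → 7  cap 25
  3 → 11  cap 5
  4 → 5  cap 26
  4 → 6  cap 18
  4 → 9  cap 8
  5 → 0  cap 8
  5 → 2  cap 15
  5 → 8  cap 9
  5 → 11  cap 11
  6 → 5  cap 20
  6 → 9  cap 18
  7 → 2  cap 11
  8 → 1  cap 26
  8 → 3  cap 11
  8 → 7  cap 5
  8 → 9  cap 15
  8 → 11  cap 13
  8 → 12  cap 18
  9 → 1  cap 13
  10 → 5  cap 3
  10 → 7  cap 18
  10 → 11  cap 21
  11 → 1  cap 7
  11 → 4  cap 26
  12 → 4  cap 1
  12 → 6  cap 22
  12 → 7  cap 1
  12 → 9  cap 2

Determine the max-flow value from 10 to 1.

Maximum flow value: 34

augment #1: 10→11→1 bottleneck 7, total now 7
augment #2: 10→5→8→1 bottleneck 3, total now 10
augment #3: 10→7→2→3→1 bottleneck 5, total now 15
augment #4: 10→7→2→9→1 bottleneck 6, total now 21
augment #5: 10→11→4→9→1 bottleneck 7, total now 28
augment #6: 10→11→4→5→8→1 bottleneck 6, total now 34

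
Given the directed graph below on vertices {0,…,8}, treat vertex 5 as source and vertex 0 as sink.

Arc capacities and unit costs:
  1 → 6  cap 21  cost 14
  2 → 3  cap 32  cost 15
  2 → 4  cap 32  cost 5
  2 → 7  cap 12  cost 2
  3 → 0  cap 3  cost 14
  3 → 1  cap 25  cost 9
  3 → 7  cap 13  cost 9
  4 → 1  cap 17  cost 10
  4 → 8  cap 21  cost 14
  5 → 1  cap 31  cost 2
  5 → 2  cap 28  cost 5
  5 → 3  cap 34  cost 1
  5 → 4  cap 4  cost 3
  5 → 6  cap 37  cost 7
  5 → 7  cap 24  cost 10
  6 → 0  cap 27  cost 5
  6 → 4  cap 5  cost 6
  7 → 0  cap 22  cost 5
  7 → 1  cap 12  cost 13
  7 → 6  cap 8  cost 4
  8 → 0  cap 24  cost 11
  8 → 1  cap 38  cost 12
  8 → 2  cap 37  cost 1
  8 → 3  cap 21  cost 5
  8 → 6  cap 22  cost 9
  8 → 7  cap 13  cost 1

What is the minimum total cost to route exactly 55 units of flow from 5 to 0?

Minimum cost for 55 units: 747

shortest-cost path #1: 5→6→0 push 27 @ unit cost 12 (adds 324)
shortest-cost path #2: 5→2→7→0 push 12 @ unit cost 12 (adds 144)
shortest-cost path #3: 5→7→0 push 10 @ unit cost 15 (adds 150)
shortest-cost path #4: 5→3→0 push 3 @ unit cost 15 (adds 45)
shortest-cost path #5: 5→4→8→0 push 3 @ unit cost 28 (adds 84)
total cost = 747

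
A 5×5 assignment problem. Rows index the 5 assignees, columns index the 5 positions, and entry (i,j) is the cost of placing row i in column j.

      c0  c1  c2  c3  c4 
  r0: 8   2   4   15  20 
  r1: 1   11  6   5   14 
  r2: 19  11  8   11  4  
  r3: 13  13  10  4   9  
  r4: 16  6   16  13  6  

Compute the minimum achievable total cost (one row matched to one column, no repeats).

optimal assignment: row0→col2 (cost 4), row1→col0 (cost 1), row2→col4 (cost 4), row3→col3 (cost 4), row4→col1 (cost 6)
total = 4 + 1 + 4 + 4 + 6 = 19

Minimum assignment cost: 19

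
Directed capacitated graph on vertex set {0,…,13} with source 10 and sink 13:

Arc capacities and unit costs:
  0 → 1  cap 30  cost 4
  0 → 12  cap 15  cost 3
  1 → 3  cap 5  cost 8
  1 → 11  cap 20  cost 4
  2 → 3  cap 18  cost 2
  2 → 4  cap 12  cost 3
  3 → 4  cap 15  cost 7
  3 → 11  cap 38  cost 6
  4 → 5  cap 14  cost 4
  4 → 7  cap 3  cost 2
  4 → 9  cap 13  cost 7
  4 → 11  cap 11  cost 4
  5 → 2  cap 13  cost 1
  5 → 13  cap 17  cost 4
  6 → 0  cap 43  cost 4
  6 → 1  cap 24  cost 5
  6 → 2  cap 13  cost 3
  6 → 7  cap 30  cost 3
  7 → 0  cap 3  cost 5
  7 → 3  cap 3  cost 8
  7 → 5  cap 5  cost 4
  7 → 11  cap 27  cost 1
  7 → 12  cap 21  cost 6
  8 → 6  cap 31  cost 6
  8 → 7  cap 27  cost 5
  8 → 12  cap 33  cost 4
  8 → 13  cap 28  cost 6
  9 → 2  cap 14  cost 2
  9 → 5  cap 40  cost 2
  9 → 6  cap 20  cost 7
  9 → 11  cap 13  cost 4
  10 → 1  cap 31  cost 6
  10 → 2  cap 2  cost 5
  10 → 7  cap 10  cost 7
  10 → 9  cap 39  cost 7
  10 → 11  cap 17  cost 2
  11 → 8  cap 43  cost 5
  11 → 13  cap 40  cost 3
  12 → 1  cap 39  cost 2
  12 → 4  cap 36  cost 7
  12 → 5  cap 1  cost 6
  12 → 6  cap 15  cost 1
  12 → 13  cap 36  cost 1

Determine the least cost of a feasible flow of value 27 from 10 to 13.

shortest-cost path #1: 10→11→13 push 17 @ unit cost 5 (adds 85)
shortest-cost path #2: 10→7→11→13 push 10 @ unit cost 11 (adds 110)
total cost = 195

Minimum cost for 27 units: 195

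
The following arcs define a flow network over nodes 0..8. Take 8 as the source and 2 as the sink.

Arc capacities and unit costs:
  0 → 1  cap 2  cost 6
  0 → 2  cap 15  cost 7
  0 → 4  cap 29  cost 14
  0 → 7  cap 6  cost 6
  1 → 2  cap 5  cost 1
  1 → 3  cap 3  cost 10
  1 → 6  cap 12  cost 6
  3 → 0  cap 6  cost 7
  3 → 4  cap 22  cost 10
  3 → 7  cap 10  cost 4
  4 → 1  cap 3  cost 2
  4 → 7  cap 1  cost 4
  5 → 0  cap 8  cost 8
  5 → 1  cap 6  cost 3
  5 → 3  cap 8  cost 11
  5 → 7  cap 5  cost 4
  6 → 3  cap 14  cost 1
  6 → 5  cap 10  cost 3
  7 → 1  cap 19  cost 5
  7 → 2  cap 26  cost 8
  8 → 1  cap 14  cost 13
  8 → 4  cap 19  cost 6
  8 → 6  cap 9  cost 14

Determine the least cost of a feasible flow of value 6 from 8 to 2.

Minimum cost for 6 units: 73

shortest-cost path #1: 8→4→1→2 push 3 @ unit cost 9 (adds 27)
shortest-cost path #2: 8→1→2 push 2 @ unit cost 14 (adds 28)
shortest-cost path #3: 8→4→7→2 push 1 @ unit cost 18 (adds 18)
total cost = 73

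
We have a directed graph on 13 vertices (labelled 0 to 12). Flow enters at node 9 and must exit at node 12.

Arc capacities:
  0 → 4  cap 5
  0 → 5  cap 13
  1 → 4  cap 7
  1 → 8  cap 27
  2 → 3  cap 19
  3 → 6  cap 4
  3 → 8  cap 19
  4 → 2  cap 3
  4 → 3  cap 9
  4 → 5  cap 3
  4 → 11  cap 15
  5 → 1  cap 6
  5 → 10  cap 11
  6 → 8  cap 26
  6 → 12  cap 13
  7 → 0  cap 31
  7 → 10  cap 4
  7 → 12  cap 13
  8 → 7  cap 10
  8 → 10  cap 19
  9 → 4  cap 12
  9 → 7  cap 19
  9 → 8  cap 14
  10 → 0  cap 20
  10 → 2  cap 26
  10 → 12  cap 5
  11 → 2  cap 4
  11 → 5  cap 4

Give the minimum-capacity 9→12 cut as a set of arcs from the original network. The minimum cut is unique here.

augment #1: 9→7→12 push 13
augment #2: 9→7→10→12 push 4
augment #3: 9→8→10→12 push 1
augment #4: 9→4→3→6→12 push 4
max flow = 22; residual-reachable set from 9 gives S-side
cut edges (S→T): {(3,6), (7,12), (10,12)} total cap 22

Min-cut arcs: {(3,6), (7,12), (10,12)} (total capacity 22)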